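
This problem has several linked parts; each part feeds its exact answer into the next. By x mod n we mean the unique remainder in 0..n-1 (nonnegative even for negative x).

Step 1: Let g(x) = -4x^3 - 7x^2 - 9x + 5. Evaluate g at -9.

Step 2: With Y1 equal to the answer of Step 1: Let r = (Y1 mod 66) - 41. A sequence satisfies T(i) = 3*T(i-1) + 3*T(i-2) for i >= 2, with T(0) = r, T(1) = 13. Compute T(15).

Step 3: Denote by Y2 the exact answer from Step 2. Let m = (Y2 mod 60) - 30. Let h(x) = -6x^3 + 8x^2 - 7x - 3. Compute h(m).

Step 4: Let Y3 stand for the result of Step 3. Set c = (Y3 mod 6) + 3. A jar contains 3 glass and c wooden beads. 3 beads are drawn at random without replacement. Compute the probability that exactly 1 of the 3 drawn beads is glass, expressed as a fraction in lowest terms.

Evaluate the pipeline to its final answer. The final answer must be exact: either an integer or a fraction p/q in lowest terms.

Step 1: -4*(-9)^3 - 7*(-9)^2 - 9*(-9)^1 + 5 = (2916) + (-567) + (81) + (5) = 2435; answer 2435
Step 2: Y1 = 2435; r = 18; T(2) = 3*(13) + 3*(18) = 93; iterating: T(2)=93, T(3)=318, T(4)=1233, T(5)=4653, T(6)=17658, T(7)=66933, T(8)=253773, T(9)=962118, T(10)=3647673, T(11)=13829373, T(12)=52431138, T(13)=198781533, T(14)=753638013, T(15)=2857258638; answer 2857258638
Step 3: Y2 = 2857258638; m = -12; -6*(-12)^3 + 8*(-12)^2 - 7*(-12)^1 - 3 = (10368) + (1152) + (84) + (-3) = 11601; answer 11601
Step 4: Y3 = 11601; c = 6; total draws C(9,3) = 84; favorable C(3,1)*C(6,2) = 45; P = 15/28; answer 15/28

15/28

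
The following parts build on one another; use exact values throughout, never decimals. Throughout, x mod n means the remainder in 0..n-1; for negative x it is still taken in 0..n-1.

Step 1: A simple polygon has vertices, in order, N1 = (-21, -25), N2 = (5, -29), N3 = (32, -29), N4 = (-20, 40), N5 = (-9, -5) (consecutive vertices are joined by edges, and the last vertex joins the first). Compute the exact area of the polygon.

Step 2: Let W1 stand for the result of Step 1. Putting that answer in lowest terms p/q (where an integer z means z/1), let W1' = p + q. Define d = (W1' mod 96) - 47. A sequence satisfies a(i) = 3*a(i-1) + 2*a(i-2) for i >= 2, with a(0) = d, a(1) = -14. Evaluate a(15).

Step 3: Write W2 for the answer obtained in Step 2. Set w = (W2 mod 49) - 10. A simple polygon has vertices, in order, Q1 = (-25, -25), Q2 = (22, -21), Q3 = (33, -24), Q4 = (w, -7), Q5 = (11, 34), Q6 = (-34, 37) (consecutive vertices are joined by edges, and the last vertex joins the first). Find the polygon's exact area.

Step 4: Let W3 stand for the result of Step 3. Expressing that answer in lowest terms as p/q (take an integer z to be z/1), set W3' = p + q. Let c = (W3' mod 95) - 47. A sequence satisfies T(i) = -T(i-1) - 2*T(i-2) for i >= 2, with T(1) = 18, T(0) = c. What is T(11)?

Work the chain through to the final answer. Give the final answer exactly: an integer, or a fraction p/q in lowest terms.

Step 1: cross terms: (-21*-29 - 5*-25)=734, (5*-29 - 32*-29)=783, (32*40 - -20*-29)=700, (-20*-5 - -9*40)=460, (-9*-25 - -21*-5)=120; twice the area = |2797| = 2797; area = 2797/2; answer 2797/2
Step 2: W1 = 2797/2; threaded value p + q = 2799; d = -32; a(2) = 3*(-14) + 2*(-32) = -106; iterating: a(2)=-106, a(3)=-346, a(4)=-1250, a(5)=-4442, a(6)=-15826, a(7)=-56362, a(8)=-200738, a(9)=-714938, a(10)=-2546290, a(11)=-9068746, a(12)=-32298818, a(13)=-115033946, a(14)=-409699474, a(15)=-1459166314; answer -1459166314
Step 3: W2 = -1459166314; w = 21; cross terms: (-25*-21 - 22*-25)=1075, (22*-24 - 33*-21)=165, (33*-7 - 21*-24)=273, (21*34 - 11*-7)=791, (11*37 - -34*34)=1563, (-34*-25 - -25*37)=1775; twice the area = |5642| = 5642; area = 2821; answer 2821
Step 4: W3 = 2821; threaded value p + q = 2822; c = 20; T(2) = -1*(18) - 2*(20) = -58; iterating: T(2)=-58, T(3)=22, T(4)=94, T(5)=-138, T(6)=-50, T(7)=326, T(8)=-226, T(9)=-426, T(10)=878, T(11)=-26; answer -26

-26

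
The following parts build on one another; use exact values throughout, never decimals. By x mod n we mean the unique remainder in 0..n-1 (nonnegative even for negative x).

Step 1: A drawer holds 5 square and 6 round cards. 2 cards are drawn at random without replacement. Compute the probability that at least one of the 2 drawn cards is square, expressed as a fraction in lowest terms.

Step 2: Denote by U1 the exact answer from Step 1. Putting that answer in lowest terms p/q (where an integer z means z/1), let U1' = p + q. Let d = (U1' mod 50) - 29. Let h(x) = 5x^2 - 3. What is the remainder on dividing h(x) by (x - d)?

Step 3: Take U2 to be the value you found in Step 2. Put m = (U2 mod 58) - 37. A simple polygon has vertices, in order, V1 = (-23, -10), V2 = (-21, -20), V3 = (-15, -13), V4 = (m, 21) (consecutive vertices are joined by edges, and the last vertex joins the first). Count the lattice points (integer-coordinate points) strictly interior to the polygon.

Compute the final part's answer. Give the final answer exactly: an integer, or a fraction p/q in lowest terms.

188

Step 1: total draws C(11,2) = 55; complement C(6,2) = 15; favorable 55 - 15 = 40; P = 8/11; answer 8/11
Step 2: U1 = 8/11; threaded value p + q = 19; d = -10; remainder = value at the root: 5*(-10)^2 - 3 = (500) + (-3) = 497; answer 497
Step 3: U2 = 497; m = -4; cross terms: (-23*-20 - -21*-10)=250, (-21*-13 - -15*-20)=-27, (-15*21 - -4*-13)=-367, (-4*-10 - -23*21)=523; twice the area = |379| = 379; area = 379/2; boundary points = 2 + 1 + 1 + 1 = 5; strictly interior points = area - boundary/2 + 1 = 188; answer 188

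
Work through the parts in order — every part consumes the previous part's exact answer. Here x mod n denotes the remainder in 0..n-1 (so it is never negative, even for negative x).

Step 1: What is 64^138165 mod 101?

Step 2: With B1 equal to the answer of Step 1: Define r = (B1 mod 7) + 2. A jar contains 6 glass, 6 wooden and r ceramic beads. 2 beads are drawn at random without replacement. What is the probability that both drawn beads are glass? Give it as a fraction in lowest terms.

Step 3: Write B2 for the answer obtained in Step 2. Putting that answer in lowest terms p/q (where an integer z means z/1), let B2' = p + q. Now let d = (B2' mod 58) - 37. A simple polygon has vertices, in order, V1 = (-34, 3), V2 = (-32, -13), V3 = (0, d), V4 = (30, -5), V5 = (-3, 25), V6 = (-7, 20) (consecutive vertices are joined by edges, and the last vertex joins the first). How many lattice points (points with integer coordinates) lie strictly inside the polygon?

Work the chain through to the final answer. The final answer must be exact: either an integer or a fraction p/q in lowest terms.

1888

Step 1: squarings mod 101: 64^1=64, 64^2=56, 64^4=5, 64^8=25, 64^16=19, 64^32=58, 64^64=31, 64^128=52, 64^256=78, 64^512=24, 64^1024=71, 64^2048=92, 64^4096=81, 64^8192=97, 64^16384=16, 64^32768=54, 64^65536=88, 64^131072=68; 64^138165 = 64^1 * 64^4 * 64^16 * 64^32 * 64^128 * 64^256 * 64^512 * 64^2048 * 64^4096 * 64^131072 = 65 (mod 101); answer 65
Step 2: B1 = 65; r = 4; total draws C(16,2) = 120; favorable C(6,2) = 15; P = 1/8; answer 1/8
Step 3: B2 = 1/8; threaded value p + q = 9; d = -28; cross terms: (-34*-13 - -32*3)=538, (-32*-28 - 0*-13)=896, (0*-5 - 30*-28)=840, (30*25 - -3*-5)=735, (-3*20 - -7*25)=115, (-7*3 - -34*20)=659; twice the area = |3783| = 3783; area = 3783/2; boundary points = 2 + 1 + 1 + 3 + 1 + 1 = 9; strictly interior points = area - boundary/2 + 1 = 1888; answer 1888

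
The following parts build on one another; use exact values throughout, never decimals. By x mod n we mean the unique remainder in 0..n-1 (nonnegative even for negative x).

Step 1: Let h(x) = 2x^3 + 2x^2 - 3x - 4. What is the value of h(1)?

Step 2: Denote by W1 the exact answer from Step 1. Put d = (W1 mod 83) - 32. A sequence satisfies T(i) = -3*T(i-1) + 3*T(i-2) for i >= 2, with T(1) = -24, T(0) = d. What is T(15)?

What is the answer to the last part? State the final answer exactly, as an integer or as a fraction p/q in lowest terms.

-6500638800

Step 1: 2*(1)^3 + 2*(1)^2 - 3*(1)^1 - 4 = (2) + (2) + (-3) + (-4) = -3; answer -3
Step 2: W1 = -3; d = 48; T(2) = -3*(-24) + 3*(48) = 216; iterating: T(2)=216, T(3)=-720, T(4)=2808, T(5)=-10584, T(6)=40176, T(7)=-152280, T(8)=577368, T(9)=-2188944, T(10)=8298936, T(11)=-31463640, T(12)=119287728, T(13)=-452254104, T(14)=1714625496, T(15)=-6500638800; answer -6500638800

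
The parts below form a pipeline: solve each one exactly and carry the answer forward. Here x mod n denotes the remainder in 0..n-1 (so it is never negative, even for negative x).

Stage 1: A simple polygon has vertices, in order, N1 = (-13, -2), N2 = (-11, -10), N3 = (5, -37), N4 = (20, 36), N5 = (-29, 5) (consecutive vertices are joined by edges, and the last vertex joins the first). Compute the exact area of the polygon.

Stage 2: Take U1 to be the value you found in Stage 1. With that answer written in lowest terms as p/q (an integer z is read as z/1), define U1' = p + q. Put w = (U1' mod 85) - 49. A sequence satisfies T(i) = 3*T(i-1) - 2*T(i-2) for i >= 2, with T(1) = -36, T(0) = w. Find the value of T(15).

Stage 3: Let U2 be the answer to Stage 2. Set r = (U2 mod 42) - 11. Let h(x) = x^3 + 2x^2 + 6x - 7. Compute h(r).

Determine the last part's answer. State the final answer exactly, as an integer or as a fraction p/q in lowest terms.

Stage 1: cross terms: (-13*-10 - -11*-2)=108, (-11*-37 - 5*-10)=457, (5*36 - 20*-37)=920, (20*5 - -29*36)=1144, (-29*-2 - -13*5)=123; twice the area = |2752| = 2752; area = 1376; answer 1376
Stage 2: U1 = 1376; threaded value p + q = 1377; w = -32; T(2) = 3*(-36) - 2*(-32) = -44; iterating: T(2)=-44, T(3)=-60, T(4)=-92, T(5)=-156, T(6)=-284, T(7)=-540, T(8)=-1052, T(9)=-2076, T(10)=-4124, T(11)=-8220, T(12)=-16412, T(13)=-32796, T(14)=-65564, T(15)=-131100; answer -131100
Stage 3: U2 = -131100; r = 13; 1*(13)^3 + 2*(13)^2 + 6*(13)^1 - 7 = (2197) + (338) + (78) + (-7) = 2606; answer 2606

2606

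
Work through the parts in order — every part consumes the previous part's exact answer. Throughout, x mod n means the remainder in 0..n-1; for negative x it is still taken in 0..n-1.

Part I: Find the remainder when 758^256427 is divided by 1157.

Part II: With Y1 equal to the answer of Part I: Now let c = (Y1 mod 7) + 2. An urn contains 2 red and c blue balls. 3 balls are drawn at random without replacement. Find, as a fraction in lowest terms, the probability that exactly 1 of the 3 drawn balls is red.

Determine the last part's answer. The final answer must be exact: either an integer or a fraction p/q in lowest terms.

3/5

Part I: squarings mod 1157: 758^1=758, 758^2=692, 758^4=1023, 758^8=601, 758^16=217, 758^32=809, 758^64=776, 758^128=536, 758^256=360, 758^512=16, 758^1024=256, 758^2048=744, 758^4096=490, 758^8192=601, 758^16384=217, 758^32768=809, 758^65536=776, 758^131072=536; 758^256427 = 758^1 * 758^2 * 758^8 * 758^32 * 758^128 * 758^256 * 758^2048 * 758^8192 * 758^16384 * 758^32768 * 758^65536 * 758^131072 = 1037 (mod 1157); answer 1037
Part II: Y1 = 1037; c = 3; total draws C(5,3) = 10; favorable C(2,1)*C(3,2) = 6; P = 3/5; answer 3/5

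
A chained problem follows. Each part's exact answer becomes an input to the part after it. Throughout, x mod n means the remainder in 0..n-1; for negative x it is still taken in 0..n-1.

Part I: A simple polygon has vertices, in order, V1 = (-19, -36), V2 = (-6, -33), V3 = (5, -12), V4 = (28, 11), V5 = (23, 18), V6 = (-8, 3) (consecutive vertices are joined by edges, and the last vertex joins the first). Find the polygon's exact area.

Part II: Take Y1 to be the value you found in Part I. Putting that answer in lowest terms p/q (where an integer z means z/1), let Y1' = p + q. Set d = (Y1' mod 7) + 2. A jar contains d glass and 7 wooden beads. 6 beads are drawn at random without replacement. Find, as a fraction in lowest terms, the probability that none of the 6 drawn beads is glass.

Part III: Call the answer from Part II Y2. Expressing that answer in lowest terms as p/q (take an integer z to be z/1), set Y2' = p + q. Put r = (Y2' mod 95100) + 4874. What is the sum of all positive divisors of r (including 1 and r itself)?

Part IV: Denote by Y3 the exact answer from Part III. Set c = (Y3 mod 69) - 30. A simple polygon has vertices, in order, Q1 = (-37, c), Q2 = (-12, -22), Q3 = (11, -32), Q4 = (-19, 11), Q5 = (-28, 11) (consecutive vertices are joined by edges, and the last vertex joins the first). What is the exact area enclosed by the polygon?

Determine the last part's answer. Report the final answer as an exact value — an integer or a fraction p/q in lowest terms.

1555/2

Part I: cross terms: (-19*-33 - -6*-36)=411, (-6*-12 - 5*-33)=237, (5*11 - 28*-12)=391, (28*18 - 23*11)=251, (23*3 - -8*18)=213, (-8*-36 - -19*3)=345; twice the area = |1848| = 1848; area = 924; answer 924
Part II: Y1 = 924; threaded value p + q = 925; d = 3; total draws C(10,6) = 210; favorable C(7,6) = 7; P = 1/30; answer 1/30
Part III: Y2 = 1/30; threaded value p + q = 31; r = 4905; 4905 = 3^2 * 5 * 109; sigma = (1 + 3 + 9) * (1 + 5) * (1 + 109) = 13 * 6 * 110 = 8580; answer 8580
Part IV: Y3 = 8580; c = -6; cross terms: (-37*-22 - -12*-6)=742, (-12*-32 - 11*-22)=626, (11*11 - -19*-32)=-487, (-19*11 - -28*11)=99, (-28*-6 - -37*11)=575; twice the area = |1555| = 1555; area = 1555/2; answer 1555/2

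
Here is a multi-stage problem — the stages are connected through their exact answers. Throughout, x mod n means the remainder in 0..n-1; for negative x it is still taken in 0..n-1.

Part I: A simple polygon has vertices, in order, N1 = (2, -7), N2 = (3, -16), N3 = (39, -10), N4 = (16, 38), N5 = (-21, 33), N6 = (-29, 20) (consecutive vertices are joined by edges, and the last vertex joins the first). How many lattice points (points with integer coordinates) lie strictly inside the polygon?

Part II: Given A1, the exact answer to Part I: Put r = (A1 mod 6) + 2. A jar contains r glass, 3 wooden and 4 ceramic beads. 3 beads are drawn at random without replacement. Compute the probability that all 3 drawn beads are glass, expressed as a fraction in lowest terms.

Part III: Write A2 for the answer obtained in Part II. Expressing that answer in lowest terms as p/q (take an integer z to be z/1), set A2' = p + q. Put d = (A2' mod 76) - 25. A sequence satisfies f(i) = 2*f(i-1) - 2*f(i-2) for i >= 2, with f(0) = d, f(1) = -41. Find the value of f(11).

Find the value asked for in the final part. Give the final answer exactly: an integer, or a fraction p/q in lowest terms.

Part I: cross terms: (2*-16 - 3*-7)=-11, (3*-10 - 39*-16)=594, (39*38 - 16*-10)=1642, (16*33 - -21*38)=1326, (-21*20 - -29*33)=537, (-29*-7 - 2*20)=163; twice the area = |4251| = 4251; area = 4251/2; boundary points = 1 + 6 + 1 + 1 + 1 + 1 = 11; strictly interior points = area - boundary/2 + 1 = 2121; answer 2121
Part II: A1 = 2121; r = 5; total draws C(12,3) = 220; favorable C(5,3) = 10; P = 1/22; answer 1/22
Part III: A2 = 1/22; threaded value p + q = 23; d = -2; f(2) = 2*(-41) - 2*(-2) = -78; iterating: f(2)=-78, f(3)=-74, f(4)=8, f(5)=164, f(6)=312, f(7)=296, f(8)=-32, f(9)=-656, f(10)=-1248, f(11)=-1184; answer -1184

-1184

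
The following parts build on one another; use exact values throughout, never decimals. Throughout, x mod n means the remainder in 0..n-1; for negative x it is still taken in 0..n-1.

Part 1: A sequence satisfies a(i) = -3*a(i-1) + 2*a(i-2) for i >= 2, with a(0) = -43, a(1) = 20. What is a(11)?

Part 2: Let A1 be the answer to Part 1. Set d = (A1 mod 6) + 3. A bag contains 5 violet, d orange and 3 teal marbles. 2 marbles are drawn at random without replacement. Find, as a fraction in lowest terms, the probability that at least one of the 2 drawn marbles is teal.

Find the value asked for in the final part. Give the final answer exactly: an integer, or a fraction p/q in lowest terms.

Part 1: a(2) = -3*(20) + 2*(-43) = -146; iterating: a(2)=-146, a(3)=478, a(4)=-1726, a(5)=6134, a(6)=-21854, a(7)=77830, a(8)=-277198, a(9)=987254, a(10)=-3516158, a(11)=12522982; answer 12522982
Part 2: A1 = 12522982; d = 7; total draws C(15,2) = 105; complement C(12,2) = 66; favorable 105 - 66 = 39; P = 13/35; answer 13/35

13/35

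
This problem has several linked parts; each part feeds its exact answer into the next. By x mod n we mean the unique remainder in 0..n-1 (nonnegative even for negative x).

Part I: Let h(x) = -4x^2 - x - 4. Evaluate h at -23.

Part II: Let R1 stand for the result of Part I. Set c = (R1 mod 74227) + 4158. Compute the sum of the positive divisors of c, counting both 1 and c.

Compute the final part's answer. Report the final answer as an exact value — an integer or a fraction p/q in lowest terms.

Part I: -4*(-23)^2 - 1*(-23)^1 - 4 = (-2116) + (23) + (-4) = -2097; answer -2097
Part II: R1 = -2097; c = 76288; 76288 = 2^9 * 149; sigma = (1 + 2 + 4 + 8 + 16 + 32 + 64 + 128 + 256 + 512) * (1 + 149) = 1023 * 150 = 153450; answer 153450

153450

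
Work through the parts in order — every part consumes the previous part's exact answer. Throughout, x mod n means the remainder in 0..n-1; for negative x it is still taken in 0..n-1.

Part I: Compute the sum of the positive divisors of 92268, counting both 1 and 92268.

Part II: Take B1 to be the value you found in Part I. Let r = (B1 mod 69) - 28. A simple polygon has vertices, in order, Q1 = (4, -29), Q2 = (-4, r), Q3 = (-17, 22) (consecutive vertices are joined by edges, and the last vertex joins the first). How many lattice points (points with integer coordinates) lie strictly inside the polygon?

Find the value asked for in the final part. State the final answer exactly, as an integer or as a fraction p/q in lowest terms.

Part I: 92268 = 2^2 * 3^2 * 11 * 233; sigma = (1 + 2 + 4) * (1 + 3 + 9) * (1 + 11) * (1 + 233) = 7 * 13 * 12 * 234 = 255528; answer 255528
Part II: B1 = 255528; r = -7; cross terms: (4*-7 - -4*-29)=-144, (-4*22 - -17*-7)=-207, (-17*-29 - 4*22)=405; twice the area = |54| = 54; area = 27; boundary points = 2 + 1 + 3 = 6; strictly interior points = area - boundary/2 + 1 = 25; answer 25

25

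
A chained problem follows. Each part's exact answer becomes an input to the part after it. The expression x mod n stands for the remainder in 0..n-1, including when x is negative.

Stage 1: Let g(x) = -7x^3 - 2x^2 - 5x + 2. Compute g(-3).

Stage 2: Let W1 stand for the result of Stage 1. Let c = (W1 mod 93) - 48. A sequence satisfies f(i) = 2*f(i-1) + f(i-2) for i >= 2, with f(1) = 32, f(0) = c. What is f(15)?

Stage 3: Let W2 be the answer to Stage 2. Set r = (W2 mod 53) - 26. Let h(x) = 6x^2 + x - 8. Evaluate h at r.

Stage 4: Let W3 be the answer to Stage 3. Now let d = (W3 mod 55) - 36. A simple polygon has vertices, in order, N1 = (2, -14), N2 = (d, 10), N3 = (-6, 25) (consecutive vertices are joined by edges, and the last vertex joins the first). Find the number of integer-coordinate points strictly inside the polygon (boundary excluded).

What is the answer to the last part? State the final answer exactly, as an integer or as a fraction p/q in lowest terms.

274

Stage 1: -7*(-3)^3 - 2*(-3)^2 - 5*(-3)^1 + 2 = (189) + (-18) + (15) + (2) = 188; answer 188
Stage 2: W1 = 188; c = -46; f(2) = 2*(32) + 1*(-46) = 18; iterating: f(2)=18, f(3)=68, f(4)=154, f(5)=376, f(6)=906, f(7)=2188, f(8)=5282, f(9)=12752, f(10)=30786, f(11)=74324, f(12)=179434, f(13)=433192, f(14)=1045818, f(15)=2524828; answer 2524828
Stage 3: W2 = 2524828; r = -12; 6*(-12)^2 + 1*(-12)^1 - 8 = (864) + (-12) + (-8) = 844; answer 844
Stage 4: W3 = 844; d = -17; cross terms: (2*10 - -17*-14)=-218, (-17*25 - -6*10)=-365, (-6*-14 - 2*25)=34; twice the area = |-549| = 549; area = 549/2; boundary points = 1 + 1 + 1 = 3; strictly interior points = area - boundary/2 + 1 = 274; answer 274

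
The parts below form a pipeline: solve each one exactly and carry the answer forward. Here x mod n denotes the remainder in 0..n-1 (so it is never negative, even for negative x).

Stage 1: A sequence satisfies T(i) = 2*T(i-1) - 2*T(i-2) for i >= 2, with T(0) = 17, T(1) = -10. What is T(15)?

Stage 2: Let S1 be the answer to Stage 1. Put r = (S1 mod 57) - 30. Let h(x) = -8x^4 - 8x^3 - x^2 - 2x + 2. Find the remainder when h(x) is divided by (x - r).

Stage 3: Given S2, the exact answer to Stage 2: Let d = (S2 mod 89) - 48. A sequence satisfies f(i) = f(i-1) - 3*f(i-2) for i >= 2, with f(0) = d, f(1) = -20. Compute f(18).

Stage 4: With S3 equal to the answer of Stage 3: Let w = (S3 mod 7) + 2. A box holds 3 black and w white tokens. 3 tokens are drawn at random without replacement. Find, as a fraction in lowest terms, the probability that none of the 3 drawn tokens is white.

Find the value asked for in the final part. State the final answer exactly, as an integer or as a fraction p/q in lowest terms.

Stage 1: T(2) = 2*(-10) - 2*(17) = -54; iterating: T(2)=-54, T(3)=-88, T(4)=-68, T(5)=40, T(6)=216, T(7)=352, T(8)=272, T(9)=-160, T(10)=-864, T(11)=-1408, T(12)=-1088, T(13)=640, T(14)=3456, T(15)=5632; answer 5632
Stage 2: S1 = 5632; r = 16; remainder = value at the root: -8*(16)^4 - 8*(16)^3 - 1*(16)^2 - 2*(16)^1 + 2 = (-524288) + (-32768) + (-256) + (-32) + (2) = -557342; answer -557342
Stage 3: S2 = -557342; d = 17; f(2) = 1*(-20) - 3*(17) = -71; iterating: f(2)=-71, f(3)=-11, f(4)=202, f(5)=235, f(6)=-371, f(7)=-1076, f(8)=37, f(9)=3265, f(10)=3154, f(11)=-6641, f(12)=-16103, f(13)=3820, f(14)=52129, f(15)=40669, f(16)=-115718, f(17)=-237725, f(18)=109429; answer 109429
Stage 4: S3 = 109429; w = 7; total draws C(10,3) = 120; favorable C(3,3) = 1; P = 1/120; answer 1/120

1/120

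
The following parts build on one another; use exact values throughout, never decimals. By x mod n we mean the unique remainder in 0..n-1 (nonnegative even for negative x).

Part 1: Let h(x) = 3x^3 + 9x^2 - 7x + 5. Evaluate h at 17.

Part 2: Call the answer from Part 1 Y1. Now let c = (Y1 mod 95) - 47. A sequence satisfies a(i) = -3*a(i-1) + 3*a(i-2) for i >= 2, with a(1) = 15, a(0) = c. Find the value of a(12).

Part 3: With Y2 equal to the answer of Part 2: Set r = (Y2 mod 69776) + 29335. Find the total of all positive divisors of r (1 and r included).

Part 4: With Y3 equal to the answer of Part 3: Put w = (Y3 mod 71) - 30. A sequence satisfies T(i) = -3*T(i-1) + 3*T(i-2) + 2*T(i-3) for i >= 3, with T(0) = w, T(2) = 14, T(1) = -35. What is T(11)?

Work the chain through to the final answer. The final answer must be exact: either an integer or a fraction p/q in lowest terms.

-3948980

Part 1: 3*(17)^3 + 9*(17)^2 - 7*(17)^1 + 5 = (14739) + (2601) + (-119) + (5) = 17226; answer 17226
Part 2: Y1 = 17226; c = -16; a(2) = -3*(15) + 3*(-16) = -93; iterating: a(2)=-93, a(3)=324, a(4)=-1251, a(5)=4725, a(6)=-17928, a(7)=67959, a(8)=-257661, a(9)=976860, a(10)=-3703563, a(11)=14041269, a(12)=-53234496; answer -53234496
Part 3: Y2 = -53234496; r = 33927; 33927 = 3 * 43 * 263; sigma = (1 + 3) * (1 + 43) * (1 + 263) = 4 * 44 * 264 = 46464; answer 46464
Part 4: Y3 = 46464; w = 0; T(3) = -3*(14) + 3*(-35) + 2*(0) = -147; iterating: T(3)=-147, T(4)=413, T(5)=-1652, T(6)=5901, T(7)=-21833, T(8)=79898, T(9)=-293391, T(10)=1076201, T(11)=-3948980; answer -3948980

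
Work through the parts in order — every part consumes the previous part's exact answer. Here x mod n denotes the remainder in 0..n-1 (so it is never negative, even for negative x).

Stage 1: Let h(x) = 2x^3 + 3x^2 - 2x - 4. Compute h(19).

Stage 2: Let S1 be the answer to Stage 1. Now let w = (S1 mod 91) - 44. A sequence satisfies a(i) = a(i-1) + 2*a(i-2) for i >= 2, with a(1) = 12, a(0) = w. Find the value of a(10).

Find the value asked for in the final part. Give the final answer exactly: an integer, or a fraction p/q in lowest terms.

-5142

Stage 1: 2*(19)^3 + 3*(19)^2 - 2*(19)^1 - 4 = (13718) + (1083) + (-38) + (-4) = 14759; answer 14759
Stage 2: S1 = 14759; w = -27; a(2) = 1*(12) + 2*(-27) = -42; iterating: a(2)=-42, a(3)=-18, a(4)=-102, a(5)=-138, a(6)=-342, a(7)=-618, a(8)=-1302, a(9)=-2538, a(10)=-5142; answer -5142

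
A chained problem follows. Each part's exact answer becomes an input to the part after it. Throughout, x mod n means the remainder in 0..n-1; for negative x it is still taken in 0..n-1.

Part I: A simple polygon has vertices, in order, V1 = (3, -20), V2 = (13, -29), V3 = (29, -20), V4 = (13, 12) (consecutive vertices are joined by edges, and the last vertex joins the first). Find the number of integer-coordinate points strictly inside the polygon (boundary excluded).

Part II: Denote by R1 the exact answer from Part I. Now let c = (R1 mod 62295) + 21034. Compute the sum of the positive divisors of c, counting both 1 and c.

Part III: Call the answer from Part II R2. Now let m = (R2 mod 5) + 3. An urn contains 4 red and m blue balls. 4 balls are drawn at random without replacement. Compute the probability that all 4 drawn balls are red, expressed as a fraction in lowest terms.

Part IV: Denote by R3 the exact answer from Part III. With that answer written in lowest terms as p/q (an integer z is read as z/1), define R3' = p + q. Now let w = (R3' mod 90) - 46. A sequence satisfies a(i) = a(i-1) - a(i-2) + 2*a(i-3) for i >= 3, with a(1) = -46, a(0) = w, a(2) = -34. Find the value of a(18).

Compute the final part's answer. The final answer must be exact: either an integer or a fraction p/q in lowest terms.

Part I: cross terms: (3*-29 - 13*-20)=173, (13*-20 - 29*-29)=581, (29*12 - 13*-20)=608, (13*-20 - 3*12)=-296; twice the area = |1066| = 1066; area = 533; boundary points = 1 + 1 + 16 + 2 = 20; strictly interior points = area - boundary/2 + 1 = 524; answer 524
Part II: R1 = 524; c = 21558; 21558 = 2 * 3 * 3593; sigma = (1 + 2) * (1 + 3) * (1 + 3593) = 3 * 4 * 3594 = 43128; answer 43128
Part III: R2 = 43128; m = 6; total draws C(10,4) = 210; favorable C(4,4) = 1; P = 1/210; answer 1/210
Part IV: R3 = 1/210; threaded value p + q = 211; w = -15; a(3) = 1*(-34) - 1*(-46) + 2*(-15) = -18; iterating: a(3)=-18, a(4)=-76, a(5)=-126, a(6)=-86, a(7)=-112, a(8)=-278, a(9)=-338, a(10)=-284, a(11)=-502, a(12)=-894, a(13)=-960, a(14)=-1070, a(15)=-1898, a(16)=-2748, a(17)=-2990, a(18)=-4038; answer -4038

-4038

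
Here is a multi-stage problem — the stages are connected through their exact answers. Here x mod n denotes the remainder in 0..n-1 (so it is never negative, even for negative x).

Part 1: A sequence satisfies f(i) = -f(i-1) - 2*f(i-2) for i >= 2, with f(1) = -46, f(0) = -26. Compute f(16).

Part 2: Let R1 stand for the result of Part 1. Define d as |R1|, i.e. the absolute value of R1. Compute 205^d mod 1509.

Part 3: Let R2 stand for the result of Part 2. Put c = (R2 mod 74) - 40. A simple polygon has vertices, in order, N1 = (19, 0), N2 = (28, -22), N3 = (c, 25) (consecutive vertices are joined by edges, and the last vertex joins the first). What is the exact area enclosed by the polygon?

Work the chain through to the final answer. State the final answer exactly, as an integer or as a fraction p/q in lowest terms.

369/2

Part 1: f(2) = -1*(-46) - 2*(-26) = 98; iterating: f(2)=98, f(3)=-6, f(4)=-190, f(5)=202, f(6)=178, f(7)=-582, f(8)=226, f(9)=938, f(10)=-1390, f(11)=-486, f(12)=3266, f(13)=-2294, f(14)=-4238, f(15)=8826, f(16)=-350; answer -350
Part 2: R1 = -350; d = 350; squarings mod 1509: 205^1=205, 205^2=1282, 205^4=223, 205^8=1441, 205^16=97, 205^32=355, 205^64=778, 205^128=175, 205^256=445; 205^350 = 205^2 * 205^4 * 205^8 * 205^16 * 205^64 * 205^256 = 1438 (mod 1509); answer 1438
Part 3: R2 = 1438; c = -8; cross terms: (19*-22 - 28*0)=-418, (28*25 - -8*-22)=524, (-8*0 - 19*25)=-475; twice the area = |-369| = 369; area = 369/2; answer 369/2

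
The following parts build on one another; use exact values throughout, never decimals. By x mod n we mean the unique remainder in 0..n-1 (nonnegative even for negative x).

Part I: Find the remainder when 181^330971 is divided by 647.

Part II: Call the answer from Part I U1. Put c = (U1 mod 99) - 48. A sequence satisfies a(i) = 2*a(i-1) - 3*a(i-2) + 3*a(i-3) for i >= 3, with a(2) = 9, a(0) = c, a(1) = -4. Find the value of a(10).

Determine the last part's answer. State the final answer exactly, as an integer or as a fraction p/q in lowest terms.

-306

Part I: squarings mod 647: 181^1=181, 181^2=411, 181^4=54, 181^8=328, 181^16=182, 181^32=127, 181^64=601, 181^128=175, 181^256=216, 181^512=72, 181^1024=8, 181^2048=64, 181^4096=214, 181^8192=506, 181^16384=471, 181^32768=567, 181^65536=577, 181^131072=371, 181^262144=477; 181^330971 = 181^1 * 181^2 * 181^8 * 181^16 * 181^64 * 181^128 * 181^1024 * 181^2048 * 181^65536 * 181^262144 = 280 (mod 647); answer 280
Part II: U1 = 280; c = 34; a(3) = 2*(9) - 3*(-4) + 3*(34) = 132; iterating: a(3)=132, a(4)=225, a(5)=81, a(6)=-117, a(7)=198, a(8)=990, a(9)=1035, a(10)=-306; answer -306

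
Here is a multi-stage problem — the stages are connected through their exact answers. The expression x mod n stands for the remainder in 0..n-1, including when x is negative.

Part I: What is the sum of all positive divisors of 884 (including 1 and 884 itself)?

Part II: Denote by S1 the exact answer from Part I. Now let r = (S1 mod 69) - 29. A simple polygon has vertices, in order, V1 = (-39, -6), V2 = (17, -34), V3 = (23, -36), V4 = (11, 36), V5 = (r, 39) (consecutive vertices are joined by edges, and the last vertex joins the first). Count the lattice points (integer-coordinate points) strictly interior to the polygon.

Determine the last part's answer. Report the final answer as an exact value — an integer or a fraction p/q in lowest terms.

Part I: 884 = 2^2 * 13 * 17; sigma = (1 + 2 + 4) * (1 + 13) * (1 + 17) = 7 * 14 * 18 = 1764; answer 1764
Part II: S1 = 1764; r = 10; cross terms: (-39*-34 - 17*-6)=1428, (17*-36 - 23*-34)=170, (23*36 - 11*-36)=1224, (11*39 - 10*36)=69, (10*-6 - -39*39)=1461; twice the area = |4352| = 4352; area = 2176; boundary points = 28 + 2 + 12 + 1 + 1 = 44; strictly interior points = area - boundary/2 + 1 = 2155; answer 2155

2155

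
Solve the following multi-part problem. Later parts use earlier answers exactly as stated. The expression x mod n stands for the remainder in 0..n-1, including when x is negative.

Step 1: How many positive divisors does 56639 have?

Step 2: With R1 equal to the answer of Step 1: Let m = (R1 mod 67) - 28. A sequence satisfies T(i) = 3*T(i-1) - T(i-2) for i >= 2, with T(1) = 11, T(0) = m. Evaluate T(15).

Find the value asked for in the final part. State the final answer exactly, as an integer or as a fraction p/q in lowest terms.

Step 1: 56639 = 11 * 19 * 271; number of divisors = (1+1) * (1+1) * (1+1) = 8; answer 8
Step 2: R1 = 8; m = -20; T(2) = 3*(11) - 1*(-20) = 53; iterating: T(2)=53, T(3)=148, T(4)=391, T(5)=1025, T(6)=2684, T(7)=7027, T(8)=18397, T(9)=48164, T(10)=126095, T(11)=330121, T(12)=864268, T(13)=2262683, T(14)=5923781, T(15)=15508660; answer 15508660

15508660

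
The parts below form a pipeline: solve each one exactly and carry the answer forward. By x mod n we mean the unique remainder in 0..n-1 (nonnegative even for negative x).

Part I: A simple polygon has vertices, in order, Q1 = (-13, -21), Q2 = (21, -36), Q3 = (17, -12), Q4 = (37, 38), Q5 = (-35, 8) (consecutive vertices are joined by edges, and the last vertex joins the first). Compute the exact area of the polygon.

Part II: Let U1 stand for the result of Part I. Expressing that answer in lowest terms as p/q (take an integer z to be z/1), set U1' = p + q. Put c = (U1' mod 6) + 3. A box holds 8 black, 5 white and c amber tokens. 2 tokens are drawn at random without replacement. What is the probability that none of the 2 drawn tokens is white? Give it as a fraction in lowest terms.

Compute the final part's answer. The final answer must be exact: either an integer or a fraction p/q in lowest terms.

Part I: cross terms: (-13*-36 - 21*-21)=909, (21*-12 - 17*-36)=360, (17*38 - 37*-12)=1090, (37*8 - -35*38)=1626, (-35*-21 - -13*8)=839; twice the area = |4824| = 4824; area = 2412; answer 2412
Part II: U1 = 2412; threaded value p + q = 2413; c = 4; total draws C(17,2) = 136; favorable C(12,2) = 66; P = 33/68; answer 33/68

33/68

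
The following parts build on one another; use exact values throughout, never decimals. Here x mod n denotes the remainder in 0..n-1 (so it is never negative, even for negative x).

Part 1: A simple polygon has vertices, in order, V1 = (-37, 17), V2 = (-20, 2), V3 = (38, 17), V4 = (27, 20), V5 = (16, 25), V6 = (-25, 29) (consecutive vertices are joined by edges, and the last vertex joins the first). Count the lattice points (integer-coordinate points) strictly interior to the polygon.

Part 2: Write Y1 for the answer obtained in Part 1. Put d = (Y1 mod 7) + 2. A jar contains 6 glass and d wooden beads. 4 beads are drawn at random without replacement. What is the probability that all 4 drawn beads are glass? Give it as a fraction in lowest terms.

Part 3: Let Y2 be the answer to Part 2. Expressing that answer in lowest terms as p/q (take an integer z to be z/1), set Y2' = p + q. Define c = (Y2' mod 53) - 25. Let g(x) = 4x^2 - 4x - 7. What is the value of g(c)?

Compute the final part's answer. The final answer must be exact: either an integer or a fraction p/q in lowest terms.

1841

Part 1: cross terms: (-37*2 - -20*17)=266, (-20*17 - 38*2)=-416, (38*20 - 27*17)=301, (27*25 - 16*20)=355, (16*29 - -25*25)=1089, (-25*17 - -37*29)=648; twice the area = |2243| = 2243; area = 2243/2; boundary points = 1 + 1 + 1 + 1 + 1 + 12 = 17; strictly interior points = area - boundary/2 + 1 = 1114; answer 1114
Part 2: Y1 = 1114; d = 3; total draws C(9,4) = 126; favorable C(6,4) = 15; P = 5/42; answer 5/42
Part 3: Y2 = 5/42; threaded value p + q = 47; c = 22; 4*(22)^2 - 4*(22)^1 - 7 = (1936) + (-88) + (-7) = 1841; answer 1841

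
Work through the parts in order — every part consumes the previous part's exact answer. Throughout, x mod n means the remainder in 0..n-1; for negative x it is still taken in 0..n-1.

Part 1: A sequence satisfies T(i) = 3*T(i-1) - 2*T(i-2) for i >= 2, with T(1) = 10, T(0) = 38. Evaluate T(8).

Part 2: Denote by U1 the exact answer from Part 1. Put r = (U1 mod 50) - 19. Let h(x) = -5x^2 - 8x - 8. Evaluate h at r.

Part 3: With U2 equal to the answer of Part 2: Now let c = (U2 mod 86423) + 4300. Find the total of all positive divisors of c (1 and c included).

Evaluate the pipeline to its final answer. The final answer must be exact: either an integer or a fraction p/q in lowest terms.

130680

Part 1: T(2) = 3*(10) - 2*(38) = -46; iterating: T(2)=-46, T(3)=-158, T(4)=-382, T(5)=-830, T(6)=-1726, T(7)=-3518, T(8)=-7102; answer -7102
Part 2: U1 = -7102; r = 29; -5*(29)^2 - 8*(29)^1 - 8 = (-4205) + (-232) + (-8) = -4445; answer -4445
Part 3: U2 = -4445; c = 86278; 86278 = 2 * 179 * 241; sigma = (1 + 2) * (1 + 179) * (1 + 241) = 3 * 180 * 242 = 130680; answer 130680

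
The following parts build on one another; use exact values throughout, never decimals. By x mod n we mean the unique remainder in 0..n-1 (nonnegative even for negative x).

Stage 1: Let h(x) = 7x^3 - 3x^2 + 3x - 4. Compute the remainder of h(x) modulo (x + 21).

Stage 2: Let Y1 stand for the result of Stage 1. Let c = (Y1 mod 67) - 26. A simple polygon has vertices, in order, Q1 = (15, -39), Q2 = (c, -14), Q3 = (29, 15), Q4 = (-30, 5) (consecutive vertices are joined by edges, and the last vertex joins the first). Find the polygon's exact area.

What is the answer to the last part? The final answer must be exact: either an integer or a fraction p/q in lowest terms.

Stage 1: remainder = value at the root: 7*(-21)^3 - 3*(-21)^2 + 3*(-21)^1 - 4 = (-64827) + (-1323) + (-63) + (-4) = -66217; answer -66217
Stage 2: Y1 = -66217; c = 20; cross terms: (15*-14 - 20*-39)=570, (20*15 - 29*-14)=706, (29*5 - -30*15)=595, (-30*-39 - 15*5)=1095; twice the area = |2966| = 2966; area = 1483; answer 1483

1483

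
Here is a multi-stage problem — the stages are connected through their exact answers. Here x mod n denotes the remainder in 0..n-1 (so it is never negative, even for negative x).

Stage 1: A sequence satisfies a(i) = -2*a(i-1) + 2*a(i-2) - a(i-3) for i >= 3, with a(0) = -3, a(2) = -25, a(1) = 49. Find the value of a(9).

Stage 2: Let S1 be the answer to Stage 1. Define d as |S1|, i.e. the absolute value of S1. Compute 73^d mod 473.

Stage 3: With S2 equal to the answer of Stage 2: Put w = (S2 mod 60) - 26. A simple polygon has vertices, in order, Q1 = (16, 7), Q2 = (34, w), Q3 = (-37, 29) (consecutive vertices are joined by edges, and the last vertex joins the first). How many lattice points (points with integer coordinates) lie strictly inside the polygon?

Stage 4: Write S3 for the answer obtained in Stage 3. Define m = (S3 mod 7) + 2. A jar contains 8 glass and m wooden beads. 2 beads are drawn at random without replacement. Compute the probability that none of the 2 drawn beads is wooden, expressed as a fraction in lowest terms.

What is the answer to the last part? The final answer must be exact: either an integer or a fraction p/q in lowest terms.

28/55

Stage 1: a(3) = -2*(-25) + 2*(49) - 1*(-3) = 151; iterating: a(3)=151, a(4)=-401, a(5)=1129, a(6)=-3211, a(7)=9081, a(8)=-25713, a(9)=72799; answer 72799
Stage 2: S1 = 72799; d = 72799; squarings mod 473: 73^1=73, 73^2=126, 73^4=267, 73^8=339, 73^16=455, 73^32=324, 73^64=443, 73^128=427, 73^256=224, 73^512=38, 73^1024=25, 73^2048=152, 73^4096=400, 73^8192=126, 73^16384=267, 73^32768=339, 73^65536=455; 73^72799 = 73^1 * 73^2 * 73^4 * 73^8 * 73^16 * 73^64 * 73^1024 * 73^2048 * 73^4096 * 73^65536 = 327 (mod 473); answer 327
Stage 3: S2 = 327; w = 1; cross terms: (16*1 - 34*7)=-222, (34*29 - -37*1)=1023, (-37*7 - 16*29)=-723; twice the area = |78| = 78; area = 39; boundary points = 6 + 1 + 1 = 8; strictly interior points = area - boundary/2 + 1 = 36; answer 36
Stage 4: S3 = 36; m = 3; total draws C(11,2) = 55; favorable C(8,2) = 28; P = 28/55; answer 28/55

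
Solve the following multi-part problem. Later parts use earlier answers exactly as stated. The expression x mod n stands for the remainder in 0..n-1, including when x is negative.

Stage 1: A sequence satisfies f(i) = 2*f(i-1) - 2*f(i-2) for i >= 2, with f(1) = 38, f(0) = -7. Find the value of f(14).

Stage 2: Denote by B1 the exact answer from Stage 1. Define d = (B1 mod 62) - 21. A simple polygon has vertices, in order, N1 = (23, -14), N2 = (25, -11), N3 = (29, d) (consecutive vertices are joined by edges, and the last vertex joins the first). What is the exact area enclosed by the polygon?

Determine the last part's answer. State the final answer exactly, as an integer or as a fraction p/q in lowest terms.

Stage 1: f(2) = 2*(38) - 2*(-7) = 90; iterating: f(2)=90, f(3)=104, f(4)=28, f(5)=-152, f(6)=-360, f(7)=-416, f(8)=-112, f(9)=608, f(10)=1440, f(11)=1664, f(12)=448, f(13)=-2432, f(14)=-5760; answer -5760
Stage 2: B1 = -5760; d = -15; cross terms: (23*-11 - 25*-14)=97, (25*-15 - 29*-11)=-56, (29*-14 - 23*-15)=-61; twice the area = |-20| = 20; area = 10; answer 10

10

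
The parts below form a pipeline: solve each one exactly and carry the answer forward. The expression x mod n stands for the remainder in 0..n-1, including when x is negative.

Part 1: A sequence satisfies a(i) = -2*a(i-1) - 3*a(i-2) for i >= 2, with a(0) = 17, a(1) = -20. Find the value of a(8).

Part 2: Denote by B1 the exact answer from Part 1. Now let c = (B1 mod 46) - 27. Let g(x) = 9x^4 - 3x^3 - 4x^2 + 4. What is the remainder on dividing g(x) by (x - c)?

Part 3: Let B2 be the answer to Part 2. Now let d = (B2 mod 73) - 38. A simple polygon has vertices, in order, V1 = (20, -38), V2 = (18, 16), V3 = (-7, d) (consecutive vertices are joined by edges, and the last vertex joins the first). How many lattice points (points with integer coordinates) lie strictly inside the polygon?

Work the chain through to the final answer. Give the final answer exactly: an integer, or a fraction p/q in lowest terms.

Part 1: a(2) = -2*(-20) - 3*(17) = -11; iterating: a(2)=-11, a(3)=82, a(4)=-131, a(5)=16, a(6)=361, a(7)=-770, a(8)=457; answer 457
Part 2: B1 = 457; c = 16; remainder = value at the root: 9*(16)^4 - 3*(16)^3 - 4*(16)^2 + 4 = (589824) + (-12288) + (-1024) + (4) = 576516; answer 576516
Part 3: B2 = 576516; d = -3; cross terms: (20*16 - 18*-38)=1004, (18*-3 - -7*16)=58, (-7*-38 - 20*-3)=326; twice the area = |1388| = 1388; area = 694; boundary points = 2 + 1 + 1 = 4; strictly interior points = area - boundary/2 + 1 = 693; answer 693

693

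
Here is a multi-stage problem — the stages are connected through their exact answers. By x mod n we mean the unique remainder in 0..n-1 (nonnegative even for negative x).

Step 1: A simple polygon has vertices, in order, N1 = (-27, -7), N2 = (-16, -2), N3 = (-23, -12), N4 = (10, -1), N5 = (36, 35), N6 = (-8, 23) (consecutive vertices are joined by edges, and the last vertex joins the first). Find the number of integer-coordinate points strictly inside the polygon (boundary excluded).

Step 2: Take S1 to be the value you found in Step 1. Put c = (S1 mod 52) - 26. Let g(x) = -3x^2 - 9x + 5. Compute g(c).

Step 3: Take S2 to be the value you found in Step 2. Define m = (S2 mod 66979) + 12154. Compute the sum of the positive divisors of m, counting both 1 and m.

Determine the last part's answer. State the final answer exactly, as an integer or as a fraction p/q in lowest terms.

156240

Step 1: cross terms: (-27*-2 - -16*-7)=-58, (-16*-12 - -23*-2)=146, (-23*-1 - 10*-12)=143, (10*35 - 36*-1)=386, (36*23 - -8*35)=1108, (-8*-7 - -27*23)=677; twice the area = |2402| = 2402; area = 1201; boundary points = 1 + 1 + 11 + 2 + 4 + 1 = 20; strictly interior points = area - boundary/2 + 1 = 1192; answer 1192
Step 2: S1 = 1192; c = 22; -3*(22)^2 - 9*(22)^1 + 5 = (-1452) + (-198) + (5) = -1645; answer -1645
Step 3: S2 = -1645; m = 77488; 77488 = 2^4 * 29 * 167; sigma = (1 + 2 + 4 + 8 + 16) * (1 + 29) * (1 + 167) = 31 * 30 * 168 = 156240; answer 156240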